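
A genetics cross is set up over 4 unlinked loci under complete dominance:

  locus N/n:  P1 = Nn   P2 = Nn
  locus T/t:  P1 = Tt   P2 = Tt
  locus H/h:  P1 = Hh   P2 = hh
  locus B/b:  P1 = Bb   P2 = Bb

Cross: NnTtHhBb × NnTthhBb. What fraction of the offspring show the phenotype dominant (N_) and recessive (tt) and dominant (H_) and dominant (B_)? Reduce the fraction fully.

P(N_ tt H_ B_) = 9/128

NnTtHhBb gametes: NTHB×1, NTHb×1, NThB×1, NThb×1, NtHB×1, NtHb×1, NthB×1, Nthb×1, nTHB×1, nTHb×1, nThB×1, nThb×1, ntHB×1, ntHb×1, nthB×1, nthb×1
NnTthhBb gametes: NThB×2, NThb×2, NthB×2, Nthb×2, nThB×2, nThb×2, nthB×2, nthb×2
NnTtHhBb×NnTthhBb grid (16·16=256): NNTTHhBB=2 NNTTHhBb=4 NNTTHhbb=2 NNTThhBB=2 NNTThhBb=4 NNTThhbb=2 NNTtHhBB=4 NNTtHhBb=8 NNTtHhbb=4 NNTthhBB=4 NNTthhBb=8 NNTthhbb=4 NNttHhBB=2 NNttHhBb=4 NNttHhbb=2 NNtthhBB=2 NNtthhBb=4 NNtthhbb=2 NnTTHhBB=4 NnTTHhBb=8 NnTTHhbb=4 NnTThhBB=4 NnTThhBb=8 NnTThhbb=4 NnTtHhBB=8 NnTtHhBb=16 NnTtHhbb=8 NnTthhBB=8 NnTthhBb=16 NnTthhbb=8 NnttHhBB=4 NnttHhBb=8 NnttHhbb=4 NntthhBB=4 NntthhBb=8 Nntthhbb=4 nnTTHhBB=2 nnTTHhBb=4 nnTTHhbb=2 nnTThhBB=2 nnTThhBb=4 nnTThhbb=2 nnTtHhBB=4 nnTtHhBb=8 nnTtHhbb=4 nnTthhBB=4 nnTthhBb=8 nnTthhbb=4 nnttHhBB=2 nnttHhBb=4 nnttHhbb=2 nntthhBB=2 nntthhBb=4 nntthhbb=2
N_ tt H_ B_ hits 18/256; gcd=2; 18÷2/256÷2 = 9/128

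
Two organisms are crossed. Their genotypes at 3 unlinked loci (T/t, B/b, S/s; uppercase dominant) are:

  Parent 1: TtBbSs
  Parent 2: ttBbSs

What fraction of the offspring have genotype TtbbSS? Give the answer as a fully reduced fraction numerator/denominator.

TtBbSs gametes: TBS×1, TBs×1, TbS×1, Tbs×1, tBS×1, tBs×1, tbS×1, tbs×1
ttBbSs gametes: tBS×2, tBs×2, tbS×2, tbs×2
TtBbSs×ttBbSs grid (8·8=64): TtBBSS=2 TtBBSs=4 TtBBss=2 TtBbSS=4 TtBbSs=8 TtBbss=4 TtbbSS=2 TtbbSs=4 Ttbbss=2 ttBBSS=2 ttBBSs=4 ttBBss=2 ttBbSS=4 ttBbSs=8 ttBbss=4 ttbbSS=2 ttbbSs=4 ttbbss=2
TtbbSS hits 2/64; gcd=2; 2÷2/64÷2 = 1/32

P(TtbbSS) = 1/32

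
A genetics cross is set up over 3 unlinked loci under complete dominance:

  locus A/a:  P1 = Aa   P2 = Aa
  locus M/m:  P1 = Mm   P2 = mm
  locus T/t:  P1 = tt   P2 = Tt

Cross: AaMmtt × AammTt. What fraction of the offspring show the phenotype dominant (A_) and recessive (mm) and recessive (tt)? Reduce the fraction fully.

P(A_ mm tt) = 3/16

AaMmtt gametes: AMt×2, Amt×2, aMt×2, amt×2
AammTt gametes: AmT×2, Amt×2, amT×2, amt×2
AaMmtt×AammTt grid (8·8=64): AAMmTt=4 AAMmtt=4 AAmmTt=4 AAmmtt=4 AaMmTt=8 AaMmtt=8 AammTt=8 Aammtt=8 aaMmTt=4 aaMmtt=4 aammTt=4 aammtt=4
A_ mm tt hits 12/64; gcd=4; 12÷4/64÷4 = 3/16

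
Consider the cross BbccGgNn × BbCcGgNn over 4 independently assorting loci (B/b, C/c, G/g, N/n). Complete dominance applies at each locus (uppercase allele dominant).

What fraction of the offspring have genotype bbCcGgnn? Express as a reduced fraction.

P(bbCcGgnn) = 1/64

BbccGgNn gametes: BcGN×2, BcGn×2, BcgN×2, Bcgn×2, bcGN×2, bcGn×2, bcgN×2, bcgn×2
BbCcGgNn gametes: BCGN×1, BCGn×1, BCgN×1, BCgn×1, BcGN×1, BcGn×1, BcgN×1, Bcgn×1, bCGN×1, bCGn×1, bCgN×1, bCgn×1, bcGN×1, bcGn×1, bcgN×1, bcgn×1
BbccGgNn×BbCcGgNn grid (16·16=256): BBCcGGNN=2 BBCcGGNn=4 BBCcGGnn=2 BBCcGgNN=4 BBCcGgNn=8 BBCcGgnn=4 BBCcggNN=2 BBCcggNn=4 BBCcggnn=2 BBccGGNN=2 BBccGGNn=4 BBccGGnn=2 BBccGgNN=4 BBccGgNn=8 BBccGgnn=4 BBccggNN=2 BBccggNn=4 BBccggnn=2 BbCcGGNN=4 BbCcGGNn=8 BbCcGGnn=4 BbCcGgNN=8 BbCcGgNn=16 BbCcGgnn=8 BbCcggNN=4 BbCcggNn=8 BbCcggnn=4 BbccGGNN=4 BbccGGNn=8 BbccGGnn=4 BbccGgNN=8 BbccGgNn=16 BbccGgnn=8 BbccggNN=4 BbccggNn=8 Bbccggnn=4 bbCcGGNN=2 bbCcGGNn=4 bbCcGGnn=2 bbCcGgNN=4 bbCcGgNn=8 bbCcGgnn=4 bbCcggNN=2 bbCcggNn=4 bbCcggnn=2 bbccGGNN=2 bbccGGNn=4 bbccGGnn=2 bbccGgNN=4 bbccGgNn=8 bbccGgnn=4 bbccggNN=2 bbccggNn=4 bbccggnn=2
bbCcGgnn hits 4/256; gcd=4; 4÷4/256÷4 = 1/64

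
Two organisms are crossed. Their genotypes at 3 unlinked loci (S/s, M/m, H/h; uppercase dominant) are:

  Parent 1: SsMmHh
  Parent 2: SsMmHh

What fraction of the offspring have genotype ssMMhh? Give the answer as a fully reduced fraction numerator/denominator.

P(ssMMhh) = 1/64

SsMmHh gametes: SMH×1, SMh×1, SmH×1, Smh×1, sMH×1, sMh×1, smH×1, smh×1
SsMmHh gametes: SMH×1, SMh×1, SmH×1, Smh×1, sMH×1, sMh×1, smH×1, smh×1
SsMmHh×SsMmHh grid (8·8=64): SSMMHH=1 SSMMHh=2 SSMMhh=1 SSMmHH=2 SSMmHh=4 SSMmhh=2 SSmmHH=1 SSmmHh=2 SSmmhh=1 SsMMHH=2 SsMMHh=4 SsMMhh=2 SsMmHH=4 SsMmHh=8 SsMmhh=4 SsmmHH=2 SsmmHh=4 Ssmmhh=2 ssMMHH=1 ssMMHh=2 ssMMhh=1 ssMmHH=2 ssMmHh=4 ssMmhh=2 ssmmHH=1 ssmmHh=2 ssmmhh=1
ssMMhh hits 1/64; gcd=1; 1÷1/64÷1 = 1/64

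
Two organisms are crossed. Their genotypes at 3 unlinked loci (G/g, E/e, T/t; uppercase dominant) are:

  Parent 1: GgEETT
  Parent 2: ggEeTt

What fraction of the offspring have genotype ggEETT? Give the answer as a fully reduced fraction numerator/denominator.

P(ggEETT) = 1/8

GgEETT gametes: GET×4, gET×4
ggEeTt gametes: gET×2, gEt×2, geT×2, get×2
GgEETT×ggEeTt grid (8·8=64): GgEETT=8 GgEETt=8 GgEeTT=8 GgEeTt=8 ggEETT=8 ggEETt=8 ggEeTT=8 ggEeTt=8
ggEETT hits 8/64; gcd=8; 8÷8/64÷8 = 1/8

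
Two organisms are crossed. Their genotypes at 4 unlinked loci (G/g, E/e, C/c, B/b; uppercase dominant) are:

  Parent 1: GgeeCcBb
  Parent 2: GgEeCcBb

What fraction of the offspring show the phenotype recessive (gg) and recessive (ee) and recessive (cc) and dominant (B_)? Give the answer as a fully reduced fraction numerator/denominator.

P(gg ee cc B_) = 3/128

GgeeCcBb gametes: GeCB×2, GeCb×2, GecB×2, Gecb×2, geCB×2, geCb×2, gecB×2, gecb×2
GgEeCcBb gametes: GECB×1, GECb×1, GEcB×1, GEcb×1, GeCB×1, GeCb×1, GecB×1, Gecb×1, gECB×1, gECb×1, gEcB×1, gEcb×1, geCB×1, geCb×1, gecB×1, gecb×1
GgeeCcBb×GgEeCcBb grid (16·16=256): GGEeCCBB=2 GGEeCCBb=4 GGEeCCbb=2 GGEeCcBB=4 GGEeCcBb=8 GGEeCcbb=4 GGEeccBB=2 GGEeccBb=4 GGEeccbb=2 GGeeCCBB=2 GGeeCCBb=4 GGeeCCbb=2 GGeeCcBB=4 GGeeCcBb=8 GGeeCcbb=4 GGeeccBB=2 GGeeccBb=4 GGeeccbb=2 GgEeCCBB=4 GgEeCCBb=8 GgEeCCbb=4 GgEeCcBB=8 GgEeCcBb=16 GgEeCcbb=8 GgEeccBB=4 GgEeccBb=8 GgEeccbb=4 GgeeCCBB=4 GgeeCCBb=8 GgeeCCbb=4 GgeeCcBB=8 GgeeCcBb=16 GgeeCcbb=8 GgeeccBB=4 GgeeccBb=8 Ggeeccbb=4 ggEeCCBB=2 ggEeCCBb=4 ggEeCCbb=2 ggEeCcBB=4 ggEeCcBb=8 ggEeCcbb=4 ggEeccBB=2 ggEeccBb=4 ggEeccbb=2 ggeeCCBB=2 ggeeCCBb=4 ggeeCCbb=2 ggeeCcBB=4 ggeeCcBb=8 ggeeCcbb=4 ggeeccBB=2 ggeeccBb=4 ggeeccbb=2
gg ee cc B_ hits 6/256; gcd=2; 6÷2/256÷2 = 3/128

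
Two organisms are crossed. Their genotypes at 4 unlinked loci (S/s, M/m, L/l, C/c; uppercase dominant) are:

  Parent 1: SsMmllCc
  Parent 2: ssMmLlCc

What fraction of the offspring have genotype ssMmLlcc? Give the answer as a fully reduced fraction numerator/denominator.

P(ssMmLlcc) = 1/32

SsMmllCc gametes: SMlC×2, SMlc×2, SmlC×2, Smlc×2, sMlC×2, sMlc×2, smlC×2, smlc×2
ssMmLlCc gametes: sMLC×2, sMLc×2, sMlC×2, sMlc×2, smLC×2, smLc×2, smlC×2, smlc×2
SsMmllCc×ssMmLlCc grid (16·16=256): SsMMLlCC=4 SsMMLlCc=8 SsMMLlcc=4 SsMMllCC=4 SsMMllCc=8 SsMMllcc=4 SsMmLlCC=8 SsMmLlCc=16 SsMmLlcc=8 SsMmllCC=8 SsMmllCc=16 SsMmllcc=8 SsmmLlCC=4 SsmmLlCc=8 SsmmLlcc=4 SsmmllCC=4 SsmmllCc=8 Ssmmllcc=4 ssMMLlCC=4 ssMMLlCc=8 ssMMLlcc=4 ssMMllCC=4 ssMMllCc=8 ssMMllcc=4 ssMmLlCC=8 ssMmLlCc=16 ssMmLlcc=8 ssMmllCC=8 ssMmllCc=16 ssMmllcc=8 ssmmLlCC=4 ssmmLlCc=8 ssmmLlcc=4 ssmmllCC=4 ssmmllCc=8 ssmmllcc=4
ssMmLlcc hits 8/256; gcd=8; 8÷8/256÷8 = 1/32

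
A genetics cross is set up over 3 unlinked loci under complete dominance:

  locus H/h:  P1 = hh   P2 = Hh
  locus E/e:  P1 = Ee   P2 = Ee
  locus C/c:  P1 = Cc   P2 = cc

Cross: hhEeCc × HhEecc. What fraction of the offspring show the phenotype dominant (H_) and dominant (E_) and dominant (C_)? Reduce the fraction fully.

hhEeCc gametes: hEC×2, hEc×2, heC×2, hec×2
HhEecc gametes: HEc×2, Hec×2, hEc×2, hec×2
hhEeCc×HhEecc grid (8·8=64): HhEECc=4 HhEEcc=4 HhEeCc=8 HhEecc=8 HheeCc=4 Hheecc=4 hhEECc=4 hhEEcc=4 hhEeCc=8 hhEecc=8 hheeCc=4 hheecc=4
H_ E_ C_ hits 12/64; gcd=4; 12÷4/64÷4 = 3/16

P(H_ E_ C_) = 3/16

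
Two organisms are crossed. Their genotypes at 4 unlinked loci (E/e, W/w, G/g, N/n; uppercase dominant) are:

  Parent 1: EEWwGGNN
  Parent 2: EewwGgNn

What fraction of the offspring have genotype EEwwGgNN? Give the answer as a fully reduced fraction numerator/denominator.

P(EEwwGgNN) = 1/16

EEWwGGNN gametes: EWGN×8, EwGN×8
EewwGgNn gametes: EwGN×2, EwGn×2, EwgN×2, Ewgn×2, ewGN×2, ewGn×2, ewgN×2, ewgn×2
EEWwGGNN×EewwGgNn grid (16·16=256): EEWwGGNN=16 EEWwGGNn=16 EEWwGgNN=16 EEWwGgNn=16 EEwwGGNN=16 EEwwGGNn=16 EEwwGgNN=16 EEwwGgNn=16 EeWwGGNN=16 EeWwGGNn=16 EeWwGgNN=16 EeWwGgNn=16 EewwGGNN=16 EewwGGNn=16 EewwGgNN=16 EewwGgNn=16
EEwwGgNN hits 16/256; gcd=16; 16÷16/256÷16 = 1/16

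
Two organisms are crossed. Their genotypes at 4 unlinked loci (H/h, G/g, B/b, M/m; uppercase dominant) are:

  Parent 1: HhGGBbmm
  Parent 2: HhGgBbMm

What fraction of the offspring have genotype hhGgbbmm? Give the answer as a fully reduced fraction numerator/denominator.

P(hhGgbbmm) = 1/64

HhGGBbmm gametes: HGBm×4, HGbm×4, hGBm×4, hGbm×4
HhGgBbMm gametes: HGBM×1, HGBm×1, HGbM×1, HGbm×1, HgBM×1, HgBm×1, HgbM×1, Hgbm×1, hGBM×1, hGBm×1, hGbM×1, hGbm×1, hgBM×1, hgBm×1, hgbM×1, hgbm×1
HhGGBbmm×HhGgBbMm grid (16·16=256): HHGGBBMm=4 HHGGBBmm=4 HHGGBbMm=8 HHGGBbmm=8 HHGGbbMm=4 HHGGbbmm=4 HHGgBBMm=4 HHGgBBmm=4 HHGgBbMm=8 HHGgBbmm=8 HHGgbbMm=4 HHGgbbmm=4 HhGGBBMm=8 HhGGBBmm=8 HhGGBbMm=16 HhGGBbmm=16 HhGGbbMm=8 HhGGbbmm=8 HhGgBBMm=8 HhGgBBmm=8 HhGgBbMm=16 HhGgBbmm=16 HhGgbbMm=8 HhGgbbmm=8 hhGGBBMm=4 hhGGBBmm=4 hhGGBbMm=8 hhGGBbmm=8 hhGGbbMm=4 hhGGbbmm=4 hhGgBBMm=4 hhGgBBmm=4 hhGgBbMm=8 hhGgBbmm=8 hhGgbbMm=4 hhGgbbmm=4
hhGgbbmm hits 4/256; gcd=4; 4÷4/256÷4 = 1/64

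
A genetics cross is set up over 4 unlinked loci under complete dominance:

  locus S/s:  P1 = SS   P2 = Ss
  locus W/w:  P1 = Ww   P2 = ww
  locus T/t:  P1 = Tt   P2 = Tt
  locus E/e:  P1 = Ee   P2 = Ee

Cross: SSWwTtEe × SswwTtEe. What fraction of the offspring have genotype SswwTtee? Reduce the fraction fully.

P(SswwTtee) = 1/32

SSWwTtEe gametes: SWTE×2, SWTe×2, SWtE×2, SWte×2, SwTE×2, SwTe×2, SwtE×2, Swte×2
SswwTtEe gametes: SwTE×2, SwTe×2, SwtE×2, Swte×2, swTE×2, swTe×2, swtE×2, swte×2
SSWwTtEe×SswwTtEe grid (16·16=256): SSWwTTEE=4 SSWwTTEe=8 SSWwTTee=4 SSWwTtEE=8 SSWwTtEe=16 SSWwTtee=8 SSWwttEE=4 SSWwttEe=8 SSWwttee=4 SSwwTTEE=4 SSwwTTEe=8 SSwwTTee=4 SSwwTtEE=8 SSwwTtEe=16 SSwwTtee=8 SSwwttEE=4 SSwwttEe=8 SSwwttee=4 SsWwTTEE=4 SsWwTTEe=8 SsWwTTee=4 SsWwTtEE=8 SsWwTtEe=16 SsWwTtee=8 SsWwttEE=4 SsWwttEe=8 SsWwttee=4 SswwTTEE=4 SswwTTEe=8 SswwTTee=4 SswwTtEE=8 SswwTtEe=16 SswwTtee=8 SswwttEE=4 SswwttEe=8 Sswwttee=4
SswwTtee hits 8/256; gcd=8; 8÷8/256÷8 = 1/32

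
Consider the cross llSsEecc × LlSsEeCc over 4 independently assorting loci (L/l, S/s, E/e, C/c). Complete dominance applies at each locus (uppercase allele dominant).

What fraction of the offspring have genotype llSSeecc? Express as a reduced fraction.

P(llSSeecc) = 1/64

llSsEecc gametes: lSEc×4, lSec×4, lsEc×4, lsec×4
LlSsEeCc gametes: LSEC×1, LSEc×1, LSeC×1, LSec×1, LsEC×1, LsEc×1, LseC×1, Lsec×1, lSEC×1, lSEc×1, lSeC×1, lSec×1, lsEC×1, lsEc×1, lseC×1, lsec×1
llSsEecc×LlSsEeCc grid (16·16=256): LlSSEECc=4 LlSSEEcc=4 LlSSEeCc=8 LlSSEecc=8 LlSSeeCc=4 LlSSeecc=4 LlSsEECc=8 LlSsEEcc=8 LlSsEeCc=16 LlSsEecc=16 LlSseeCc=8 LlSseecc=8 LlssEECc=4 LlssEEcc=4 LlssEeCc=8 LlssEecc=8 LlsseeCc=4 Llsseecc=4 llSSEECc=4 llSSEEcc=4 llSSEeCc=8 llSSEecc=8 llSSeeCc=4 llSSeecc=4 llSsEECc=8 llSsEEcc=8 llSsEeCc=16 llSsEecc=16 llSseeCc=8 llSseecc=8 llssEECc=4 llssEEcc=4 llssEeCc=8 llssEecc=8 llsseeCc=4 llsseecc=4
llSSeecc hits 4/256; gcd=4; 4÷4/256÷4 = 1/64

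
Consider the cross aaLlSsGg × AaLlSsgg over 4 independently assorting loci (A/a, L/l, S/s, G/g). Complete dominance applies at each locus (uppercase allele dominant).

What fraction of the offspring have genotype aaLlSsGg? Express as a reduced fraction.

P(aaLlSsGg) = 1/16

aaLlSsGg gametes: aLSG×2, aLSg×2, aLsG×2, aLsg×2, alSG×2, alSg×2, alsG×2, alsg×2
AaLlSsgg gametes: ALSg×2, ALsg×2, AlSg×2, Alsg×2, aLSg×2, aLsg×2, alSg×2, alsg×2
aaLlSsGg×AaLlSsgg grid (16·16=256): AaLLSSGg=4 AaLLSSgg=4 AaLLSsGg=8 AaLLSsgg=8 AaLLssGg=4 AaLLssgg=4 AaLlSSGg=8 AaLlSSgg=8 AaLlSsGg=16 AaLlSsgg=16 AaLlssGg=8 AaLlssgg=8 AallSSGg=4 AallSSgg=4 AallSsGg=8 AallSsgg=8 AallssGg=4 Aallssgg=4 aaLLSSGg=4 aaLLSSgg=4 aaLLSsGg=8 aaLLSsgg=8 aaLLssGg=4 aaLLssgg=4 aaLlSSGg=8 aaLlSSgg=8 aaLlSsGg=16 aaLlSsgg=16 aaLlssGg=8 aaLlssgg=8 aallSSGg=4 aallSSgg=4 aallSsGg=8 aallSsgg=8 aallssGg=4 aallssgg=4
aaLlSsGg hits 16/256; gcd=16; 16÷16/256÷16 = 1/16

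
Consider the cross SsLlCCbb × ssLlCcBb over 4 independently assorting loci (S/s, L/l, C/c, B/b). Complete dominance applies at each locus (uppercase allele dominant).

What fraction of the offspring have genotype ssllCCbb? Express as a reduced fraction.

SsLlCCbb gametes: SLCb×4, SlCb×4, sLCb×4, slCb×4
ssLlCcBb gametes: sLCB×2, sLCb×2, sLcB×2, sLcb×2, slCB×2, slCb×2, slcB×2, slcb×2
SsLlCCbb×ssLlCcBb grid (16·16=256): SsLLCCBb=8 SsLLCCbb=8 SsLLCcBb=8 SsLLCcbb=8 SsLlCCBb=16 SsLlCCbb=16 SsLlCcBb=16 SsLlCcbb=16 SsllCCBb=8 SsllCCbb=8 SsllCcBb=8 SsllCcbb=8 ssLLCCBb=8 ssLLCCbb=8 ssLLCcBb=8 ssLLCcbb=8 ssLlCCBb=16 ssLlCCbb=16 ssLlCcBb=16 ssLlCcbb=16 ssllCCBb=8 ssllCCbb=8 ssllCcBb=8 ssllCcbb=8
ssllCCbb hits 8/256; gcd=8; 8÷8/256÷8 = 1/32

P(ssllCCbb) = 1/32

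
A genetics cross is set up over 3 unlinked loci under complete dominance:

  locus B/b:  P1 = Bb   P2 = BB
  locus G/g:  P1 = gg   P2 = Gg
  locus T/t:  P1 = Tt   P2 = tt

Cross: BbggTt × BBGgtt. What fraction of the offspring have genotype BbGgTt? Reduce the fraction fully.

BbggTt gametes: BgT×2, Bgt×2, bgT×2, bgt×2
BBGgtt gametes: BGt×4, Bgt×4
BbggTt×BBGgtt grid (8·8=64): BBGgTt=8 BBGgtt=8 BBggTt=8 BBggtt=8 BbGgTt=8 BbGgtt=8 BbggTt=8 Bbggtt=8
BbGgTt hits 8/64; gcd=8; 8÷8/64÷8 = 1/8

P(BbGgTt) = 1/8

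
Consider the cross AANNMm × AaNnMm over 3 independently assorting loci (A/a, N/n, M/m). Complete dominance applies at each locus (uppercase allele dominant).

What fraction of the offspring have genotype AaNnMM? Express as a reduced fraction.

P(AaNnMM) = 1/16

AANNMm gametes: ANM×4, ANm×4
AaNnMm gametes: ANM×1, ANm×1, AnM×1, Anm×1, aNM×1, aNm×1, anM×1, anm×1
AANNMm×AaNnMm grid (8·8=64): AANNMM=4 AANNMm=8 AANNmm=4 AANnMM=4 AANnMm=8 AANnmm=4 AaNNMM=4 AaNNMm=8 AaNNmm=4 AaNnMM=4 AaNnMm=8 AaNnmm=4
AaNnMM hits 4/64; gcd=4; 4÷4/64÷4 = 1/16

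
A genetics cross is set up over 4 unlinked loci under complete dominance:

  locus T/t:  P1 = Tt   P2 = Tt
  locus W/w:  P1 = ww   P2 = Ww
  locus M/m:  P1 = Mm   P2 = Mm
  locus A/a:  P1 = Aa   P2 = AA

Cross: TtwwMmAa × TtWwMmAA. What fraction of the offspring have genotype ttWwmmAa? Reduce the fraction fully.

P(ttWwmmAa) = 1/64

TtwwMmAa gametes: TwMA×2, TwMa×2, TwmA×2, Twma×2, twMA×2, twMa×2, twmA×2, twma×2
TtWwMmAA gametes: TWMA×2, TWmA×2, TwMA×2, TwmA×2, tWMA×2, tWmA×2, twMA×2, twmA×2
TtwwMmAa×TtWwMmAA grid (16·16=256): TTWwMMAA=4 TTWwMMAa=4 TTWwMmAA=8 TTWwMmAa=8 TTWwmmAA=4 TTWwmmAa=4 TTwwMMAA=4 TTwwMMAa=4 TTwwMmAA=8 TTwwMmAa=8 TTwwmmAA=4 TTwwmmAa=4 TtWwMMAA=8 TtWwMMAa=8 TtWwMmAA=16 TtWwMmAa=16 TtWwmmAA=8 TtWwmmAa=8 TtwwMMAA=8 TtwwMMAa=8 TtwwMmAA=16 TtwwMmAa=16 TtwwmmAA=8 TtwwmmAa=8 ttWwMMAA=4 ttWwMMAa=4 ttWwMmAA=8 ttWwMmAa=8 ttWwmmAA=4 ttWwmmAa=4 ttwwMMAA=4 ttwwMMAa=4 ttwwMmAA=8 ttwwMmAa=8 ttwwmmAA=4 ttwwmmAa=4
ttWwmmAa hits 4/256; gcd=4; 4÷4/256÷4 = 1/64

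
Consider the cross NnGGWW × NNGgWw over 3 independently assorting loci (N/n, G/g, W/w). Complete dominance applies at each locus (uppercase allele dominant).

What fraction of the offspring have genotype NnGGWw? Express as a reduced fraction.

P(NnGGWw) = 1/8

NnGGWW gametes: NGW×4, nGW×4
NNGgWw gametes: NGW×2, NGw×2, NgW×2, Ngw×2
NnGGWW×NNGgWw grid (8·8=64): NNGGWW=8 NNGGWw=8 NNGgWW=8 NNGgWw=8 NnGGWW=8 NnGGWw=8 NnGgWW=8 NnGgWw=8
NnGGWw hits 8/64; gcd=8; 8÷8/64÷8 = 1/8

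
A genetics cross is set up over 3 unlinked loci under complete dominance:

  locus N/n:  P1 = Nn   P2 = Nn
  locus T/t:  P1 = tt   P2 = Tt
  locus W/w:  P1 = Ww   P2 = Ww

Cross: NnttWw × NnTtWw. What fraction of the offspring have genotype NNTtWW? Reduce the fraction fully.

NnttWw gametes: NtW×2, Ntw×2, ntW×2, ntw×2
NnTtWw gametes: NTW×1, NTw×1, NtW×1, Ntw×1, nTW×1, nTw×1, ntW×1, ntw×1
NnttWw×NnTtWw grid (8·8=64): NNTtWW=2 NNTtWw=4 NNTtww=2 NNttWW=2 NNttWw=4 NNttww=2 NnTtWW=4 NnTtWw=8 NnTtww=4 NnttWW=4 NnttWw=8 Nnttww=4 nnTtWW=2 nnTtWw=4 nnTtww=2 nnttWW=2 nnttWw=4 nnttww=2
NNTtWW hits 2/64; gcd=2; 2÷2/64÷2 = 1/32

P(NNTtWW) = 1/32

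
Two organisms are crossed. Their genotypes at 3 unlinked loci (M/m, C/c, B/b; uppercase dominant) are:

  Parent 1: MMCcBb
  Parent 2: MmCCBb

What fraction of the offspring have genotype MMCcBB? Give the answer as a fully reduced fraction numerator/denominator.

MMCcBb gametes: MCB×2, MCb×2, McB×2, Mcb×2
MmCCBb gametes: MCB×2, MCb×2, mCB×2, mCb×2
MMCcBb×MmCCBb grid (8·8=64): MMCCBB=4 MMCCBb=8 MMCCbb=4 MMCcBB=4 MMCcBb=8 MMCcbb=4 MmCCBB=4 MmCCBb=8 MmCCbb=4 MmCcBB=4 MmCcBb=8 MmCcbb=4
MMCcBB hits 4/64; gcd=4; 4÷4/64÷4 = 1/16

P(MMCcBB) = 1/16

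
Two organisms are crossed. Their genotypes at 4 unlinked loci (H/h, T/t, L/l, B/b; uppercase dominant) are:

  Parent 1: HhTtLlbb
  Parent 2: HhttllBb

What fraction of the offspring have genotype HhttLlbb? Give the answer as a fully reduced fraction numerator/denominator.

HhTtLlbb gametes: HTLb×2, HTlb×2, HtLb×2, Htlb×2, hTLb×2, hTlb×2, htLb×2, htlb×2
HhttllBb gametes: HtlB×4, Htlb×4, htlB×4, htlb×4
HhTtLlbb×HhttllBb grid (16·16=256): HHTtLlBb=8 HHTtLlbb=8 HHTtllBb=8 HHTtllbb=8 HHttLlBb=8 HHttLlbb=8 HHttllBb=8 HHttllbb=8 HhTtLlBb=16 HhTtLlbb=16 HhTtllBb=16 HhTtllbb=16 HhttLlBb=16 HhttLlbb=16 HhttllBb=16 Hhttllbb=16 hhTtLlBb=8 hhTtLlbb=8 hhTtllBb=8 hhTtllbb=8 hhttLlBb=8 hhttLlbb=8 hhttllBb=8 hhttllbb=8
HhttLlbb hits 16/256; gcd=16; 16÷16/256÷16 = 1/16

P(HhttLlbb) = 1/16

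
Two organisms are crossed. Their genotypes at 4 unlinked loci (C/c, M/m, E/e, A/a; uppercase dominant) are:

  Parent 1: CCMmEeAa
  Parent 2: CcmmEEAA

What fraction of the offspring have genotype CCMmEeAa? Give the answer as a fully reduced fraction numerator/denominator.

P(CCMmEeAa) = 1/16

CCMmEeAa gametes: CMEA×2, CMEa×2, CMeA×2, CMea×2, CmEA×2, CmEa×2, CmeA×2, Cmea×2
CcmmEEAA gametes: CmEA×8, cmEA×8
CCMmEeAa×CcmmEEAA grid (16·16=256): CCMmEEAA=16 CCMmEEAa=16 CCMmEeAA=16 CCMmEeAa=16 CCmmEEAA=16 CCmmEEAa=16 CCmmEeAA=16 CCmmEeAa=16 CcMmEEAA=16 CcMmEEAa=16 CcMmEeAA=16 CcMmEeAa=16 CcmmEEAA=16 CcmmEEAa=16 CcmmEeAA=16 CcmmEeAa=16
CCMmEeAa hits 16/256; gcd=16; 16÷16/256÷16 = 1/16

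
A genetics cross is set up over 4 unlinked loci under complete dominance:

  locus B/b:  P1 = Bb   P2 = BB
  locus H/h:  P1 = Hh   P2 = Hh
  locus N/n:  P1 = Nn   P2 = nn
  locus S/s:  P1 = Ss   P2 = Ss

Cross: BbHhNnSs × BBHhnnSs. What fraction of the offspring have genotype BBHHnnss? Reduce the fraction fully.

BbHhNnSs gametes: BHNS×1, BHNs×1, BHnS×1, BHns×1, BhNS×1, BhNs×1, BhnS×1, Bhns×1, bHNS×1, bHNs×1, bHnS×1, bHns×1, bhNS×1, bhNs×1, bhnS×1, bhns×1
BBHhnnSs gametes: BHnS×4, BHns×4, BhnS×4, Bhns×4
BbHhNnSs×BBHhnnSs grid (16·16=256): BBHHNnSS=4 BBHHNnSs=8 BBHHNnss=4 BBHHnnSS=4 BBHHnnSs=8 BBHHnnss=4 BBHhNnSS=8 BBHhNnSs=16 BBHhNnss=8 BBHhnnSS=8 BBHhnnSs=16 BBHhnnss=8 BBhhNnSS=4 BBhhNnSs=8 BBhhNnss=4 BBhhnnSS=4 BBhhnnSs=8 BBhhnnss=4 BbHHNnSS=4 BbHHNnSs=8 BbHHNnss=4 BbHHnnSS=4 BbHHnnSs=8 BbHHnnss=4 BbHhNnSS=8 BbHhNnSs=16 BbHhNnss=8 BbHhnnSS=8 BbHhnnSs=16 BbHhnnss=8 BbhhNnSS=4 BbhhNnSs=8 BbhhNnss=4 BbhhnnSS=4 BbhhnnSs=8 Bbhhnnss=4
BBHHnnss hits 4/256; gcd=4; 4÷4/256÷4 = 1/64

P(BBHHnnss) = 1/64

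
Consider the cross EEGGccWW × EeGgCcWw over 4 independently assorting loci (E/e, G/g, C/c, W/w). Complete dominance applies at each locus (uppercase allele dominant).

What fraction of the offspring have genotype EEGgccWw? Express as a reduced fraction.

P(EEGgccWw) = 1/16

EEGGccWW gametes: EGcW×16
EeGgCcWw gametes: EGCW×1, EGCw×1, EGcW×1, EGcw×1, EgCW×1, EgCw×1, EgcW×1, Egcw×1, eGCW×1, eGCw×1, eGcW×1, eGcw×1, egCW×1, egCw×1, egcW×1, egcw×1
EEGGccWW×EeGgCcWw grid (16·16=256): EEGGCcWW=16 EEGGCcWw=16 EEGGccWW=16 EEGGccWw=16 EEGgCcWW=16 EEGgCcWw=16 EEGgccWW=16 EEGgccWw=16 EeGGCcWW=16 EeGGCcWw=16 EeGGccWW=16 EeGGccWw=16 EeGgCcWW=16 EeGgCcWw=16 EeGgccWW=16 EeGgccWw=16
EEGgccWw hits 16/256; gcd=16; 16÷16/256÷16 = 1/16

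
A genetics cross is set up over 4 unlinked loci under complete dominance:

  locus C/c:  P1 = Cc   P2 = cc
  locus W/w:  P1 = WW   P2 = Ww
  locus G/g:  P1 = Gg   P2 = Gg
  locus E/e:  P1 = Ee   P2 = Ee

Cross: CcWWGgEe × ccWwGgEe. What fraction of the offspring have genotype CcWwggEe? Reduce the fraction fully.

CcWWGgEe gametes: CWGE×2, CWGe×2, CWgE×2, CWge×2, cWGE×2, cWGe×2, cWgE×2, cWge×2
ccWwGgEe gametes: cWGE×2, cWGe×2, cWgE×2, cWge×2, cwGE×2, cwGe×2, cwgE×2, cwge×2
CcWWGgEe×ccWwGgEe grid (16·16=256): CcWWGGEE=4 CcWWGGEe=8 CcWWGGee=4 CcWWGgEE=8 CcWWGgEe=16 CcWWGgee=8 CcWWggEE=4 CcWWggEe=8 CcWWggee=4 CcWwGGEE=4 CcWwGGEe=8 CcWwGGee=4 CcWwGgEE=8 CcWwGgEe=16 CcWwGgee=8 CcWwggEE=4 CcWwggEe=8 CcWwggee=4 ccWWGGEE=4 ccWWGGEe=8 ccWWGGee=4 ccWWGgEE=8 ccWWGgEe=16 ccWWGgee=8 ccWWggEE=4 ccWWggEe=8 ccWWggee=4 ccWwGGEE=4 ccWwGGEe=8 ccWwGGee=4 ccWwGgEE=8 ccWwGgEe=16 ccWwGgee=8 ccWwggEE=4 ccWwggEe=8 ccWwggee=4
CcWwggEe hits 8/256; gcd=8; 8÷8/256÷8 = 1/32

P(CcWwggEe) = 1/32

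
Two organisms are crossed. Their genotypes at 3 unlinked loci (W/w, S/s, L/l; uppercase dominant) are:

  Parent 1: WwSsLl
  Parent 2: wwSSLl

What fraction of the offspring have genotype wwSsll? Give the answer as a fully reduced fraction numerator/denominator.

P(wwSsll) = 1/16

WwSsLl gametes: WSL×1, WSl×1, WsL×1, Wsl×1, wSL×1, wSl×1, wsL×1, wsl×1
wwSSLl gametes: wSL×4, wSl×4
WwSsLl×wwSSLl grid (8·8=64): WwSSLL=4 WwSSLl=8 WwSSll=4 WwSsLL=4 WwSsLl=8 WwSsll=4 wwSSLL=4 wwSSLl=8 wwSSll=4 wwSsLL=4 wwSsLl=8 wwSsll=4
wwSsll hits 4/64; gcd=4; 4÷4/64÷4 = 1/16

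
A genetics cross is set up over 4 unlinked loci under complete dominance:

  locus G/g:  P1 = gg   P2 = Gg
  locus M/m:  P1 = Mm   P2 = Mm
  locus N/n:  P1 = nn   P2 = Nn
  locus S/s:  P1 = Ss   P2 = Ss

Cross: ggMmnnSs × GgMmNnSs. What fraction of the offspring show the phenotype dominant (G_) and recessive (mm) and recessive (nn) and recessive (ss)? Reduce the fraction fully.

ggMmnnSs gametes: gMnS×4, gMns×4, gmnS×4, gmns×4
GgMmNnSs gametes: GMNS×1, GMNs×1, GMnS×1, GMns×1, GmNS×1, GmNs×1, GmnS×1, Gmns×1, gMNS×1, gMNs×1, gMnS×1, gMns×1, gmNS×1, gmNs×1, gmnS×1, gmns×1
ggMmnnSs×GgMmNnSs grid (16·16=256): GgMMNnSS=4 GgMMNnSs=8 GgMMNnss=4 GgMMnnSS=4 GgMMnnSs=8 GgMMnnss=4 GgMmNnSS=8 GgMmNnSs=16 GgMmNnss=8 GgMmnnSS=8 GgMmnnSs=16 GgMmnnss=8 GgmmNnSS=4 GgmmNnSs=8 GgmmNnss=4 GgmmnnSS=4 GgmmnnSs=8 Ggmmnnss=4 ggMMNnSS=4 ggMMNnSs=8 ggMMNnss=4 ggMMnnSS=4 ggMMnnSs=8 ggMMnnss=4 ggMmNnSS=8 ggMmNnSs=16 ggMmNnss=8 ggMmnnSS=8 ggMmnnSs=16 ggMmnnss=8 ggmmNnSS=4 ggmmNnSs=8 ggmmNnss=4 ggmmnnSS=4 ggmmnnSs=8 ggmmnnss=4
G_ mm nn ss hits 4/256; gcd=4; 4÷4/256÷4 = 1/64

P(G_ mm nn ss) = 1/64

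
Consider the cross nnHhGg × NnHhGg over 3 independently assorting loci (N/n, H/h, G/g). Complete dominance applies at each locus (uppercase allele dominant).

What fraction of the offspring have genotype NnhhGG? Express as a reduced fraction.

P(NnhhGG) = 1/32

nnHhGg gametes: nHG×2, nHg×2, nhG×2, nhg×2
NnHhGg gametes: NHG×1, NHg×1, NhG×1, Nhg×1, nHG×1, nHg×1, nhG×1, nhg×1
nnHhGg×NnHhGg grid (8·8=64): NnHHGG=2 NnHHGg=4 NnHHgg=2 NnHhGG=4 NnHhGg=8 NnHhgg=4 NnhhGG=2 NnhhGg=4 Nnhhgg=2 nnHHGG=2 nnHHGg=4 nnHHgg=2 nnHhGG=4 nnHhGg=8 nnHhgg=4 nnhhGG=2 nnhhGg=4 nnhhgg=2
NnhhGG hits 2/64; gcd=2; 2÷2/64÷2 = 1/32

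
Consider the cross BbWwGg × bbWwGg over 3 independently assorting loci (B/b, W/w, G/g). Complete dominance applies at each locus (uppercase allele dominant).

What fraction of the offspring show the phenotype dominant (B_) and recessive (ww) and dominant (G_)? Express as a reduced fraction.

BbWwGg gametes: BWG×1, BWg×1, BwG×1, Bwg×1, bWG×1, bWg×1, bwG×1, bwg×1
bbWwGg gametes: bWG×2, bWg×2, bwG×2, bwg×2
BbWwGg×bbWwGg grid (8·8=64): BbWWGG=2 BbWWGg=4 BbWWgg=2 BbWwGG=4 BbWwGg=8 BbWwgg=4 BbwwGG=2 BbwwGg=4 Bbwwgg=2 bbWWGG=2 bbWWGg=4 bbWWgg=2 bbWwGG=4 bbWwGg=8 bbWwgg=4 bbwwGG=2 bbwwGg=4 bbwwgg=2
B_ ww G_ hits 6/64; gcd=2; 6÷2/64÷2 = 3/32

P(B_ ww G_) = 3/32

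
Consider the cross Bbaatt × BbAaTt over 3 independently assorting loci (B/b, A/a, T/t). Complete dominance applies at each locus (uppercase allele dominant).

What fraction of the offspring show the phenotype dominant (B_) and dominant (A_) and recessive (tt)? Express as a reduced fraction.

Bbaatt gametes: Bat×4, bat×4
BbAaTt gametes: BAT×1, BAt×1, BaT×1, Bat×1, bAT×1, bAt×1, baT×1, bat×1
Bbaatt×BbAaTt grid (8·8=64): BBAaTt=4 BBAatt=4 BBaaTt=4 BBaatt=4 BbAaTt=8 BbAatt=8 BbaaTt=8 Bbaatt=8 bbAaTt=4 bbAatt=4 bbaaTt=4 bbaatt=4
B_ A_ tt hits 12/64; gcd=4; 12÷4/64÷4 = 3/16

P(B_ A_ tt) = 3/16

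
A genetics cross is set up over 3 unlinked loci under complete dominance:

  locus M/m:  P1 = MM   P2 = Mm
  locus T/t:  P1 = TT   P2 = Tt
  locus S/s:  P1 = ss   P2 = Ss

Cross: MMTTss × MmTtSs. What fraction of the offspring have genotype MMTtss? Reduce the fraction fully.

MMTTss gametes: MTs×8
MmTtSs gametes: MTS×1, MTs×1, MtS×1, Mts×1, mTS×1, mTs×1, mtS×1, mts×1
MMTTss×MmTtSs grid (8·8=64): MMTTSs=8 MMTTss=8 MMTtSs=8 MMTtss=8 MmTTSs=8 MmTTss=8 MmTtSs=8 MmTtss=8
MMTtss hits 8/64; gcd=8; 8÷8/64÷8 = 1/8

P(MMTtss) = 1/8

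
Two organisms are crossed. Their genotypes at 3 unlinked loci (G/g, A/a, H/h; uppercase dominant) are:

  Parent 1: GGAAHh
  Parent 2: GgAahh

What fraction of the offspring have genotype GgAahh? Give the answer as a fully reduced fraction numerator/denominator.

GGAAHh gametes: GAH×4, GAh×4
GgAahh gametes: GAh×2, Gah×2, gAh×2, gah×2
GGAAHh×GgAahh grid (8·8=64): GGAAHh=8 GGAAhh=8 GGAaHh=8 GGAahh=8 GgAAHh=8 GgAAhh=8 GgAaHh=8 GgAahh=8
GgAahh hits 8/64; gcd=8; 8÷8/64÷8 = 1/8

P(GgAahh) = 1/8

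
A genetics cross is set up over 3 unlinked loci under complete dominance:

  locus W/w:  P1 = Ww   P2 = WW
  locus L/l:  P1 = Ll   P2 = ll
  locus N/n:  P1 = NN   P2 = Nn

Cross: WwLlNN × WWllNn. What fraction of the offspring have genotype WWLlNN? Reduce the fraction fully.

P(WWLlNN) = 1/8

WwLlNN gametes: WLN×2, WlN×2, wLN×2, wlN×2
WWllNn gametes: WlN×4, Wln×4
WwLlNN×WWllNn grid (8·8=64): WWLlNN=8 WWLlNn=8 WWllNN=8 WWllNn=8 WwLlNN=8 WwLlNn=8 WwllNN=8 WwllNn=8
WWLlNN hits 8/64; gcd=8; 8÷8/64÷8 = 1/8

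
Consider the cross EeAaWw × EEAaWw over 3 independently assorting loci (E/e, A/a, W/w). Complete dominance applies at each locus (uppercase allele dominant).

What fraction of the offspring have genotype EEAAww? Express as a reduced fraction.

EeAaWw gametes: EAW×1, EAw×1, EaW×1, Eaw×1, eAW×1, eAw×1, eaW×1, eaw×1
EEAaWw gametes: EAW×2, EAw×2, EaW×2, Eaw×2
EeAaWw×EEAaWw grid (8·8=64): EEAAWW=2 EEAAWw=4 EEAAww=2 EEAaWW=4 EEAaWw=8 EEAaww=4 EEaaWW=2 EEaaWw=4 EEaaww=2 EeAAWW=2 EeAAWw=4 EeAAww=2 EeAaWW=4 EeAaWw=8 EeAaww=4 EeaaWW=2 EeaaWw=4 Eeaaww=2
EEAAww hits 2/64; gcd=2; 2÷2/64÷2 = 1/32

P(EEAAww) = 1/32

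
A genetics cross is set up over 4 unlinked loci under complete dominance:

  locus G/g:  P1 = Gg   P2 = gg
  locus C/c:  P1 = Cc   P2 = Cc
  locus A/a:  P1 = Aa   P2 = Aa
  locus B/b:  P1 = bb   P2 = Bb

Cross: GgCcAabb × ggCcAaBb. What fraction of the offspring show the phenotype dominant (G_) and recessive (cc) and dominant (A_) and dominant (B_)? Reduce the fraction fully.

GgCcAabb gametes: GCAb×2, GCab×2, GcAb×2, Gcab×2, gCAb×2, gCab×2, gcAb×2, gcab×2
ggCcAaBb gametes: gCAB×2, gCAb×2, gCaB×2, gCab×2, gcAB×2, gcAb×2, gcaB×2, gcab×2
GgCcAabb×ggCcAaBb grid (16·16=256): GgCCAABb=4 GgCCAAbb=4 GgCCAaBb=8 GgCCAabb=8 GgCCaaBb=4 GgCCaabb=4 GgCcAABb=8 GgCcAAbb=8 GgCcAaBb=16 GgCcAabb=16 GgCcaaBb=8 GgCcaabb=8 GgccAABb=4 GgccAAbb=4 GgccAaBb=8 GgccAabb=8 GgccaaBb=4 Ggccaabb=4 ggCCAABb=4 ggCCAAbb=4 ggCCAaBb=8 ggCCAabb=8 ggCCaaBb=4 ggCCaabb=4 ggCcAABb=8 ggCcAAbb=8 ggCcAaBb=16 ggCcAabb=16 ggCcaaBb=8 ggCcaabb=8 ggccAABb=4 ggccAAbb=4 ggccAaBb=8 ggccAabb=8 ggccaaBb=4 ggccaabb=4
G_ cc A_ B_ hits 12/256; gcd=4; 12÷4/256÷4 = 3/64

P(G_ cc A_ B_) = 3/64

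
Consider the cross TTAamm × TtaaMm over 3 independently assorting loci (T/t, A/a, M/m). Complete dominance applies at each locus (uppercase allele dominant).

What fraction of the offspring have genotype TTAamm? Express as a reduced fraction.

TTAamm gametes: TAm×4, Tam×4
TtaaMm gametes: TaM×2, Tam×2, taM×2, tam×2
TTAamm×TtaaMm grid (8·8=64): TTAaMm=8 TTAamm=8 TTaaMm=8 TTaamm=8 TtAaMm=8 TtAamm=8 TtaaMm=8 Ttaamm=8
TTAamm hits 8/64; gcd=8; 8÷8/64÷8 = 1/8

P(TTAamm) = 1/8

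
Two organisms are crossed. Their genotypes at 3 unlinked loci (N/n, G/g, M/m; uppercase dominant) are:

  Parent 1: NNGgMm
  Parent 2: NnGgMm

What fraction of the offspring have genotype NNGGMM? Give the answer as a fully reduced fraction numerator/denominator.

NNGgMm gametes: NGM×2, NGm×2, NgM×2, Ngm×2
NnGgMm gametes: NGM×1, NGm×1, NgM×1, Ngm×1, nGM×1, nGm×1, ngM×1, ngm×1
NNGgMm×NnGgMm grid (8·8=64): NNGGMM=2 NNGGMm=4 NNGGmm=2 NNGgMM=4 NNGgMm=8 NNGgmm=4 NNggMM=2 NNggMm=4 NNggmm=2 NnGGMM=2 NnGGMm=4 NnGGmm=2 NnGgMM=4 NnGgMm=8 NnGgmm=4 NnggMM=2 NnggMm=4 Nnggmm=2
NNGGMM hits 2/64; gcd=2; 2÷2/64÷2 = 1/32

P(NNGGMM) = 1/32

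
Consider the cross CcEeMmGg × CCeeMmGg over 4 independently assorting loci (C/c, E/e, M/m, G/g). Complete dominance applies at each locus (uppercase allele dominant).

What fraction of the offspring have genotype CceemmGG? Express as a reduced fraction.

P(CceemmGG) = 1/64

CcEeMmGg gametes: CEMG×1, CEMg×1, CEmG×1, CEmg×1, CeMG×1, CeMg×1, CemG×1, Cemg×1, cEMG×1, cEMg×1, cEmG×1, cEmg×1, ceMG×1, ceMg×1, cemG×1, cemg×1
CCeeMmGg gametes: CeMG×4, CeMg×4, CemG×4, Cemg×4
CcEeMmGg×CCeeMmGg grid (16·16=256): CCEeMMGG=4 CCEeMMGg=8 CCEeMMgg=4 CCEeMmGG=8 CCEeMmGg=16 CCEeMmgg=8 CCEemmGG=4 CCEemmGg=8 CCEemmgg=4 CCeeMMGG=4 CCeeMMGg=8 CCeeMMgg=4 CCeeMmGG=8 CCeeMmGg=16 CCeeMmgg=8 CCeemmGG=4 CCeemmGg=8 CCeemmgg=4 CcEeMMGG=4 CcEeMMGg=8 CcEeMMgg=4 CcEeMmGG=8 CcEeMmGg=16 CcEeMmgg=8 CcEemmGG=4 CcEemmGg=8 CcEemmgg=4 CceeMMGG=4 CceeMMGg=8 CceeMMgg=4 CceeMmGG=8 CceeMmGg=16 CceeMmgg=8 CceemmGG=4 CceemmGg=8 Cceemmgg=4
CceemmGG hits 4/256; gcd=4; 4÷4/256÷4 = 1/64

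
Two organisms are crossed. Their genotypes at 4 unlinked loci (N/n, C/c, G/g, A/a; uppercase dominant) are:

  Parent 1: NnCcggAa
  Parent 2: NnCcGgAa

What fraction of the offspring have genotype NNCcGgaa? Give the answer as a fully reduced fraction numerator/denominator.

NnCcggAa gametes: NCgA×2, NCga×2, NcgA×2, Ncga×2, nCgA×2, nCga×2, ncgA×2, ncga×2
NnCcGgAa gametes: NCGA×1, NCGa×1, NCgA×1, NCga×1, NcGA×1, NcGa×1, NcgA×1, Ncga×1, nCGA×1, nCGa×1, nCgA×1, nCga×1, ncGA×1, ncGa×1, ncgA×1, ncga×1
NnCcggAa×NnCcGgAa grid (16·16=256): NNCCGgAA=2 NNCCGgAa=4 NNCCGgaa=2 NNCCggAA=2 NNCCggAa=4 NNCCggaa=2 NNCcGgAA=4 NNCcGgAa=8 NNCcGgaa=4 NNCcggAA=4 NNCcggAa=8 NNCcggaa=4 NNccGgAA=2 NNccGgAa=4 NNccGgaa=2 NNccggAA=2 NNccggAa=4 NNccggaa=2 NnCCGgAA=4 NnCCGgAa=8 NnCCGgaa=4 NnCCggAA=4 NnCCggAa=8 NnCCggaa=4 NnCcGgAA=8 NnCcGgAa=16 NnCcGgaa=8 NnCcggAA=8 NnCcggAa=16 NnCcggaa=8 NnccGgAA=4 NnccGgAa=8 NnccGgaa=4 NnccggAA=4 NnccggAa=8 Nnccggaa=4 nnCCGgAA=2 nnCCGgAa=4 nnCCGgaa=2 nnCCggAA=2 nnCCggAa=4 nnCCggaa=2 nnCcGgAA=4 nnCcGgAa=8 nnCcGgaa=4 nnCcggAA=4 nnCcggAa=8 nnCcggaa=4 nnccGgAA=2 nnccGgAa=4 nnccGgaa=2 nnccggAA=2 nnccggAa=4 nnccggaa=2
NNCcGgaa hits 4/256; gcd=4; 4÷4/256÷4 = 1/64

P(NNCcGgaa) = 1/64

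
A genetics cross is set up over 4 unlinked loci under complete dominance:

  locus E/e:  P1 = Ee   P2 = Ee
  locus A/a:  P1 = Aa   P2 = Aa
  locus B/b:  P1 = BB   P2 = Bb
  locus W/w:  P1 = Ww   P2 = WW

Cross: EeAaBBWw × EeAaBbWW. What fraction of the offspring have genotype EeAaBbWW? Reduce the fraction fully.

P(EeAaBbWW) = 1/16

EeAaBBWw gametes: EABW×2, EABw×2, EaBW×2, EaBw×2, eABW×2, eABw×2, eaBW×2, eaBw×2
EeAaBbWW gametes: EABW×2, EAbW×2, EaBW×2, EabW×2, eABW×2, eAbW×2, eaBW×2, eabW×2
EeAaBBWw×EeAaBbWW grid (16·16=256): EEAABBWW=4 EEAABBWw=4 EEAABbWW=4 EEAABbWw=4 EEAaBBWW=8 EEAaBBWw=8 EEAaBbWW=8 EEAaBbWw=8 EEaaBBWW=4 EEaaBBWw=4 EEaaBbWW=4 EEaaBbWw=4 EeAABBWW=8 EeAABBWw=8 EeAABbWW=8 EeAABbWw=8 EeAaBBWW=16 EeAaBBWw=16 EeAaBbWW=16 EeAaBbWw=16 EeaaBBWW=8 EeaaBBWw=8 EeaaBbWW=8 EeaaBbWw=8 eeAABBWW=4 eeAABBWw=4 eeAABbWW=4 eeAABbWw=4 eeAaBBWW=8 eeAaBBWw=8 eeAaBbWW=8 eeAaBbWw=8 eeaaBBWW=4 eeaaBBWw=4 eeaaBbWW=4 eeaaBbWw=4
EeAaBbWW hits 16/256; gcd=16; 16÷16/256÷16 = 1/16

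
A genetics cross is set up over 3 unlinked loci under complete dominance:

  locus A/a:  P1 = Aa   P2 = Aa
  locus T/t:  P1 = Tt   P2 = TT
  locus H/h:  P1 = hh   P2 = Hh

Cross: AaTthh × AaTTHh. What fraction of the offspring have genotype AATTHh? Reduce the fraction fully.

AaTthh gametes: ATh×2, Ath×2, aTh×2, ath×2
AaTTHh gametes: ATH×2, ATh×2, aTH×2, aTh×2
AaTthh×AaTTHh grid (8·8=64): AATTHh=4 AATThh=4 AATtHh=4 AATthh=4 AaTTHh=8 AaTThh=8 AaTtHh=8 AaTthh=8 aaTTHh=4 aaTThh=4 aaTtHh=4 aaTthh=4
AATTHh hits 4/64; gcd=4; 4÷4/64÷4 = 1/16

P(AATTHh) = 1/16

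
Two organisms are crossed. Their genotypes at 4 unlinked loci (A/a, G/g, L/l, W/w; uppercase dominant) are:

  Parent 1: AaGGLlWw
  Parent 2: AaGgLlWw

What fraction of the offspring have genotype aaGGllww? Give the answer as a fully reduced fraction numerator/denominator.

P(aaGGllww) = 1/128

AaGGLlWw gametes: AGLW×2, AGLw×2, AGlW×2, AGlw×2, aGLW×2, aGLw×2, aGlW×2, aGlw×2
AaGgLlWw gametes: AGLW×1, AGLw×1, AGlW×1, AGlw×1, AgLW×1, AgLw×1, AglW×1, Aglw×1, aGLW×1, aGLw×1, aGlW×1, aGlw×1, agLW×1, agLw×1, aglW×1, aglw×1
AaGGLlWw×AaGgLlWw grid (16·16=256): AAGGLLWW=2 AAGGLLWw=4 AAGGLLww=2 AAGGLlWW=4 AAGGLlWw=8 AAGGLlww=4 AAGGllWW=2 AAGGllWw=4 AAGGllww=2 AAGgLLWW=2 AAGgLLWw=4 AAGgLLww=2 AAGgLlWW=4 AAGgLlWw=8 AAGgLlww=4 AAGgllWW=2 AAGgllWw=4 AAGgllww=2 AaGGLLWW=4 AaGGLLWw=8 AaGGLLww=4 AaGGLlWW=8 AaGGLlWw=16 AaGGLlww=8 AaGGllWW=4 AaGGllWw=8 AaGGllww=4 AaGgLLWW=4 AaGgLLWw=8 AaGgLLww=4 AaGgLlWW=8 AaGgLlWw=16 AaGgLlww=8 AaGgllWW=4 AaGgllWw=8 AaGgllww=4 aaGGLLWW=2 aaGGLLWw=4 aaGGLLww=2 aaGGLlWW=4 aaGGLlWw=8 aaGGLlww=4 aaGGllWW=2 aaGGllWw=4 aaGGllww=2 aaGgLLWW=2 aaGgLLWw=4 aaGgLLww=2 aaGgLlWW=4 aaGgLlWw=8 aaGgLlww=4 aaGgllWW=2 aaGgllWw=4 aaGgllww=2
aaGGllww hits 2/256; gcd=2; 2÷2/256÷2 = 1/128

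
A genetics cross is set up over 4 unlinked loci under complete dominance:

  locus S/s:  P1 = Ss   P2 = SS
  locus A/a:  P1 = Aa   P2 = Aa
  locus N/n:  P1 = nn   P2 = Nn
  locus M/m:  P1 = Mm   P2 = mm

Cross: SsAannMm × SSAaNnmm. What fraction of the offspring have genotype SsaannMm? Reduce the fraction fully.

P(SsaannMm) = 1/32

SsAannMm gametes: SAnM×2, SAnm×2, SanM×2, Sanm×2, sAnM×2, sAnm×2, sanM×2, sanm×2
SSAaNnmm gametes: SANm×4, SAnm×4, SaNm×4, Sanm×4
SsAannMm×SSAaNnmm grid (16·16=256): SSAANnMm=8 SSAANnmm=8 SSAAnnMm=8 SSAAnnmm=8 SSAaNnMm=16 SSAaNnmm=16 SSAannMm=16 SSAannmm=16 SSaaNnMm=8 SSaaNnmm=8 SSaannMm=8 SSaannmm=8 SsAANnMm=8 SsAANnmm=8 SsAAnnMm=8 SsAAnnmm=8 SsAaNnMm=16 SsAaNnmm=16 SsAannMm=16 SsAannmm=16 SsaaNnMm=8 SsaaNnmm=8 SsaannMm=8 Ssaannmm=8
SsaannMm hits 8/256; gcd=8; 8÷8/256÷8 = 1/32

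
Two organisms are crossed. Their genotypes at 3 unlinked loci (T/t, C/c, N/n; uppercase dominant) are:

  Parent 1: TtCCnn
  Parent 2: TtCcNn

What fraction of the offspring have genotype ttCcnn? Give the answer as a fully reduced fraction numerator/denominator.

TtCCnn gametes: TCn×4, tCn×4
TtCcNn gametes: TCN×1, TCn×1, TcN×1, Tcn×1, tCN×1, tCn×1, tcN×1, tcn×1
TtCCnn×TtCcNn grid (8·8=64): TTCCNn=4 TTCCnn=4 TTCcNn=4 TTCcnn=4 TtCCNn=8 TtCCnn=8 TtCcNn=8 TtCcnn=8 ttCCNn=4 ttCCnn=4 ttCcNn=4 ttCcnn=4
ttCcnn hits 4/64; gcd=4; 4÷4/64÷4 = 1/16

P(ttCcnn) = 1/16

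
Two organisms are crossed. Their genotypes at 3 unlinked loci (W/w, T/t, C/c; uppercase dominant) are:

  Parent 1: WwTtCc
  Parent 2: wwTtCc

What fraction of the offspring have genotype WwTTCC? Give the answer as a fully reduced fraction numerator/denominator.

WwTtCc gametes: WTC×1, WTc×1, WtC×1, Wtc×1, wTC×1, wTc×1, wtC×1, wtc×1
wwTtCc gametes: wTC×2, wTc×2, wtC×2, wtc×2
WwTtCc×wwTtCc grid (8·8=64): WwTTCC=2 WwTTCc=4 WwTTcc=2 WwTtCC=4 WwTtCc=8 WwTtcc=4 WwttCC=2 WwttCc=4 Wwttcc=2 wwTTCC=2 wwTTCc=4 wwTTcc=2 wwTtCC=4 wwTtCc=8 wwTtcc=4 wwttCC=2 wwttCc=4 wwttcc=2
WwTTCC hits 2/64; gcd=2; 2÷2/64÷2 = 1/32

P(WwTTCC) = 1/32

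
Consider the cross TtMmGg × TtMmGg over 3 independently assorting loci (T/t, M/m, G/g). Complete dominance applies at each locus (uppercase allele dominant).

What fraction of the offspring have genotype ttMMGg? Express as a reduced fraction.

P(ttMMGg) = 1/32

TtMmGg gametes: TMG×1, TMg×1, TmG×1, Tmg×1, tMG×1, tMg×1, tmG×1, tmg×1
TtMmGg gametes: TMG×1, TMg×1, TmG×1, Tmg×1, tMG×1, tMg×1, tmG×1, tmg×1
TtMmGg×TtMmGg grid (8·8=64): TTMMGG=1 TTMMGg=2 TTMMgg=1 TTMmGG=2 TTMmGg=4 TTMmgg=2 TTmmGG=1 TTmmGg=2 TTmmgg=1 TtMMGG=2 TtMMGg=4 TtMMgg=2 TtMmGG=4 TtMmGg=8 TtMmgg=4 TtmmGG=2 TtmmGg=4 Ttmmgg=2 ttMMGG=1 ttMMGg=2 ttMMgg=1 ttMmGG=2 ttMmGg=4 ttMmgg=2 ttmmGG=1 ttmmGg=2 ttmmgg=1
ttMMGg hits 2/64; gcd=2; 2÷2/64÷2 = 1/32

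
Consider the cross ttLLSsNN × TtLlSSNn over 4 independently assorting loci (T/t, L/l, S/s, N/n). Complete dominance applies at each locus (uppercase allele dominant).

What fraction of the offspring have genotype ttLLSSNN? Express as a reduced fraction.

P(ttLLSSNN) = 1/16

ttLLSsNN gametes: tLSN×8, tLsN×8
TtLlSSNn gametes: TLSN×2, TLSn×2, TlSN×2, TlSn×2, tLSN×2, tLSn×2, tlSN×2, tlSn×2
ttLLSsNN×TtLlSSNn grid (16·16=256): TtLLSSNN=16 TtLLSSNn=16 TtLLSsNN=16 TtLLSsNn=16 TtLlSSNN=16 TtLlSSNn=16 TtLlSsNN=16 TtLlSsNn=16 ttLLSSNN=16 ttLLSSNn=16 ttLLSsNN=16 ttLLSsNn=16 ttLlSSNN=16 ttLlSSNn=16 ttLlSsNN=16 ttLlSsNn=16
ttLLSSNN hits 16/256; gcd=16; 16÷16/256÷16 = 1/16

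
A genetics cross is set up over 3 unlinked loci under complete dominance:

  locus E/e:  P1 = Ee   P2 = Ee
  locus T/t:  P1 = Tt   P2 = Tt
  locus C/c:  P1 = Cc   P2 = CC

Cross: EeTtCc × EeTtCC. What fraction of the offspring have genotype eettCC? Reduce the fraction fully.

EeTtCc gametes: ETC×1, ETc×1, EtC×1, Etc×1, eTC×1, eTc×1, etC×1, etc×1
EeTtCC gametes: ETC×2, EtC×2, eTC×2, etC×2
EeTtCc×EeTtCC grid (8·8=64): EETTCC=2 EETTCc=2 EETtCC=4 EETtCc=4 EEttCC=2 EEttCc=2 EeTTCC=4 EeTTCc=4 EeTtCC=8 EeTtCc=8 EettCC=4 EettCc=4 eeTTCC=2 eeTTCc=2 eeTtCC=4 eeTtCc=4 eettCC=2 eettCc=2
eettCC hits 2/64; gcd=2; 2÷2/64÷2 = 1/32

P(eettCC) = 1/32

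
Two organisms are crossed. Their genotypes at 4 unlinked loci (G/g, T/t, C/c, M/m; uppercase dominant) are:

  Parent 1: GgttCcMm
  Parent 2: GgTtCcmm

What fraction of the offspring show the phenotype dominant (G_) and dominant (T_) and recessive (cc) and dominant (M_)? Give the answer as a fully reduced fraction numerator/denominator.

P(G_ T_ cc M_) = 3/64

GgttCcMm gametes: GtCM×2, GtCm×2, GtcM×2, Gtcm×2, gtCM×2, gtCm×2, gtcM×2, gtcm×2
GgTtCcmm gametes: GTCm×2, GTcm×2, GtCm×2, Gtcm×2, gTCm×2, gTcm×2, gtCm×2, gtcm×2
GgttCcMm×GgTtCcmm grid (16·16=256): GGTtCCMm=4 GGTtCCmm=4 GGTtCcMm=8 GGTtCcmm=8 GGTtccMm=4 GGTtccmm=4 GGttCCMm=4 GGttCCmm=4 GGttCcMm=8 GGttCcmm=8 GGttccMm=4 GGttccmm=4 GgTtCCMm=8 GgTtCCmm=8 GgTtCcMm=16 GgTtCcmm=16 GgTtccMm=8 GgTtccmm=8 GgttCCMm=8 GgttCCmm=8 GgttCcMm=16 GgttCcmm=16 GgttccMm=8 Ggttccmm=8 ggTtCCMm=4 ggTtCCmm=4 ggTtCcMm=8 ggTtCcmm=8 ggTtccMm=4 ggTtccmm=4 ggttCCMm=4 ggttCCmm=4 ggttCcMm=8 ggttCcmm=8 ggttccMm=4 ggttccmm=4
G_ T_ cc M_ hits 12/256; gcd=4; 12÷4/256÷4 = 3/64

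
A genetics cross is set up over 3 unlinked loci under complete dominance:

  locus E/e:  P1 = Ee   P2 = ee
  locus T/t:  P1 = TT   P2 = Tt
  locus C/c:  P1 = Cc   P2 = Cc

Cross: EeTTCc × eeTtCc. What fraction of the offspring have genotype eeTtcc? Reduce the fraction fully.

EeTTCc gametes: ETC×2, ETc×2, eTC×2, eTc×2
eeTtCc gametes: eTC×2, eTc×2, etC×2, etc×2
EeTTCc×eeTtCc grid (8·8=64): EeTTCC=4 EeTTCc=8 EeTTcc=4 EeTtCC=4 EeTtCc=8 EeTtcc=4 eeTTCC=4 eeTTCc=8 eeTTcc=4 eeTtCC=4 eeTtCc=8 eeTtcc=4
eeTtcc hits 4/64; gcd=4; 4÷4/64÷4 = 1/16

P(eeTtcc) = 1/16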